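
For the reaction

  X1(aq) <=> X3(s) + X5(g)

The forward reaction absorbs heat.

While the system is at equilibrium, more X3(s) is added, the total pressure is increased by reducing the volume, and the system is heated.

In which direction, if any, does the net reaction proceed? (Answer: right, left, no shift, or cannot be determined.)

cannot be determined

X3 is a pure solid; its activity is 1 regardless of amount, so Q is unaffected — no shift from this change.
Gas moles: reactants 0, products 1 (Δn_gas = +1). Compression shifts the system toward the side with fewer moles of gas — to the left.
The forward reaction is endothermic. Raising T favours the endothermic direction — shift to the right.
The individual effects push in opposite directions; without quantitative information the net direction cannot be determined.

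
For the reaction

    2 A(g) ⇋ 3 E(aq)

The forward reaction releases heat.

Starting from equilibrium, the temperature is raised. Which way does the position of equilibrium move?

The forward reaction is exothermic. Raising T favours the endothermic direction — shift to the left.

left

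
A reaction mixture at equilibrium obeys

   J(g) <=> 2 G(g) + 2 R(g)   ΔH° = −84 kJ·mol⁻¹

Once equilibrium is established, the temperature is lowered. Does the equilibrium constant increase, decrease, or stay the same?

K depends on temperature via the van 't Hoff relation. The forward reaction is exothermic, so lowering T increases K.

increases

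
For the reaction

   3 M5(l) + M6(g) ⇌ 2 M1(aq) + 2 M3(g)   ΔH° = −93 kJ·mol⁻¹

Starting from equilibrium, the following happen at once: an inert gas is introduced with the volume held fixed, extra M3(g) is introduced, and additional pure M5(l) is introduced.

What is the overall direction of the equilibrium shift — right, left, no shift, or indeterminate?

At constant volume, adding an inert gas leaves every reacting species' partial pressure unchanged, so Q is unchanged — no shift from this change.
Adding M3 (g), a product, drives the reaction to the left.
M5 is a pure liquid; its activity is 1 regardless of amount, so Q is unaffected — no shift from this change.
Only the nonzero effect(s) matter; the net shift is to the left.

left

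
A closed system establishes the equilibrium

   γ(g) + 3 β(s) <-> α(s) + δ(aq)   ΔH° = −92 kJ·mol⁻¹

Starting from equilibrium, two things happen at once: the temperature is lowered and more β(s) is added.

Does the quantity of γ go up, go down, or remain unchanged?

The forward reaction is exothermic. Lowering T favours the exothermic direction — shift to the right.
β is a pure solid; its activity is 1 regardless of amount, so Q is unaffected — no shift from this change.
The net shift is to the right. γ is a reactant, so its amount decreases.

decreases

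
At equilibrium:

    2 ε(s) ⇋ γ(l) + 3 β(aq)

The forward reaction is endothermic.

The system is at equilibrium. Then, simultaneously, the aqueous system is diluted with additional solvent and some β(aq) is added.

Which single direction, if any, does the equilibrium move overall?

Dilution lowers every aqueous concentration by the same factor. Δn_aq = 3 − 0 = +3, so the system shifts toward the side with more dissolved moles — to the right.
Adding β (aq), a product, drives the reaction to the left.
The individual effects push in opposite directions; without quantitative information the net direction cannot be determined.

cannot be determined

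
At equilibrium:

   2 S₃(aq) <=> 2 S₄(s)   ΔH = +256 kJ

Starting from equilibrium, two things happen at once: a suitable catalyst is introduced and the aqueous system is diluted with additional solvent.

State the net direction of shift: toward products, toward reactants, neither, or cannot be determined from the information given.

A catalyst speeds both forward and reverse rates equally; it changes neither Q nor K — no shift from this change.
Dilution lowers every aqueous concentration by the same factor. Δn_aq = 0 − 2 = -2, so the system shifts toward the side with more dissolved moles — to the left.
Only the nonzero effect(s) matter; the net shift is to the left.

left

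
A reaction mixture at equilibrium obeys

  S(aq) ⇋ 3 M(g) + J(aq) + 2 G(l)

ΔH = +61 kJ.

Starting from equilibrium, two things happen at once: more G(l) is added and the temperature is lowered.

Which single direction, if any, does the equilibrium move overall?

G is a pure liquid; its activity is 1 regardless of amount, so Q is unaffected — no shift from this change.
The forward reaction is endothermic. Lowering T favours the exothermic direction — shift to the left.
Only the nonzero effect(s) matter; the net shift is to the left.

left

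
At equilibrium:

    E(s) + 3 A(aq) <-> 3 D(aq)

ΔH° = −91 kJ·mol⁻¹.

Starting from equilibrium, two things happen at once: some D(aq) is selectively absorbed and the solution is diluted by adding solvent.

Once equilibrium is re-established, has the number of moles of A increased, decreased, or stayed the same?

decreases

Removing D (aq), a product, drives the reaction to the right.
Dilution scales every aqueous concentration by the same factor. Δn_aq = 3 − 3 = 0, so Q is unchanged — no shift.
The net shift is to the right. A is a reactant, so its amount decreases.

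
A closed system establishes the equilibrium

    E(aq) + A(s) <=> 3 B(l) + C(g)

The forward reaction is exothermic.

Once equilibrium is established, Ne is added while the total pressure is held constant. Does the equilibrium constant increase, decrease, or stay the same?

unchanged

The equilibrium constant depends only on temperature. This perturbation may move the position of equilibrium, but since T is unchanged, K itself is unchanged.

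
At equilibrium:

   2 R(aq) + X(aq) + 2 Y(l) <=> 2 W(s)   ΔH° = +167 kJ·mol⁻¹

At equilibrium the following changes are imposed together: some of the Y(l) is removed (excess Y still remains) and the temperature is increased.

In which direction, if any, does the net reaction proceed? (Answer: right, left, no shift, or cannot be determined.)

right

Y is a pure liquid; its activity is 1 regardless of amount, so Q is unaffected — no shift from this change.
The forward reaction is endothermic. Raising T favours the endothermic direction — shift to the right.
Only the nonzero effect(s) matter; the net shift is to the right.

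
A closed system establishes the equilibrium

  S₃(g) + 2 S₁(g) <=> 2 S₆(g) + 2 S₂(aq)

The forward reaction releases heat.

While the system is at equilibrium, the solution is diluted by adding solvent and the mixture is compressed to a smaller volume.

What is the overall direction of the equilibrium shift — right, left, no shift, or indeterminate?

right

Dilution lowers every aqueous concentration by the same factor. Δn_aq = 2 − 0 = +2, so the system shifts toward the side with more dissolved moles — to the right.
Gas moles: reactants 3, products 2 (Δn_gas = -1). Compression shifts the system toward the side with fewer moles of gas — to the right.
All effects act in the same direction — net shift to the right.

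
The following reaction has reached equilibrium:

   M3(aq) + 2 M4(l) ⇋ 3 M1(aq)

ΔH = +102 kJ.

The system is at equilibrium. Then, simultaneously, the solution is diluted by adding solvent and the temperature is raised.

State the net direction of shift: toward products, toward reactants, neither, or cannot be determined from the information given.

right

Dilution lowers every aqueous concentration by the same factor. Δn_aq = 3 − 1 = +2, so the system shifts toward the side with more dissolved moles — to the right.
The forward reaction is endothermic. Raising T favours the endothermic direction — shift to the right.
All effects act in the same direction — net shift to the right.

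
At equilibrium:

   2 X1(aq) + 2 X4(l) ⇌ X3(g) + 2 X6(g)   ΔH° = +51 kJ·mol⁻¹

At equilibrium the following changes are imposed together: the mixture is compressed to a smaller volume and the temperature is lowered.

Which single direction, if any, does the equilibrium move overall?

left

Gas moles: reactants 0, products 3 (Δn_gas = +3). Compression shifts the system toward the side with fewer moles of gas — to the left.
The forward reaction is endothermic. Lowering T favours the exothermic direction — shift to the left.
All effects act in the same direction — net shift to the left.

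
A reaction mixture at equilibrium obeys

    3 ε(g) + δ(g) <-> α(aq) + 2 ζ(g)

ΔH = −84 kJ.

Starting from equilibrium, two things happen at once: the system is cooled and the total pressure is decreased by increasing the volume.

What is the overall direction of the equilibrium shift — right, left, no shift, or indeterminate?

cannot be determined

The forward reaction is exothermic. Lowering T favours the exothermic direction — shift to the right.
Gas moles: reactants 4, products 2 (Δn_gas = -2). Expansion shifts the system toward the side with more moles of gas — to the left.
The individual effects push in opposite directions; without quantitative information the net direction cannot be determined.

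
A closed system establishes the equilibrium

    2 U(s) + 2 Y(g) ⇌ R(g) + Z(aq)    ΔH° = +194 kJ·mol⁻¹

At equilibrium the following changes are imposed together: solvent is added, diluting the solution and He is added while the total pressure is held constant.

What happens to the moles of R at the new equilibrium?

cannot be determined

Dilution lowers every aqueous concentration by the same factor. Δn_aq = 1 − 0 = +1, so the system shifts toward the side with more dissolved moles — to the right.
Adding inert gas at constant total pressure expands the volume and lowers every reacting partial pressure. With Δn_gas = 1 − 2 = -1, Q moves away from K toward the side with fewer gas moles, so the system shifts toward the side with more gas moles — to the left.
The two effects oppose each other, so the net shift — and hence the change in R — cannot be determined from the given information.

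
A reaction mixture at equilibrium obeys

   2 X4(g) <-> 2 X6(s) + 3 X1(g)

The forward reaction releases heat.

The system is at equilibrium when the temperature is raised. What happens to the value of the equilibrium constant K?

decreases

K depends on temperature via the van 't Hoff relation. The forward reaction is exothermic, so raising T decreases K.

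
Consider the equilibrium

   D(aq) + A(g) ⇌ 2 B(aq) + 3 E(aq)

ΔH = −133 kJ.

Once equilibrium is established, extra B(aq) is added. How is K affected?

The equilibrium constant depends only on temperature. This perturbation may move the position of equilibrium, but since T is unchanged, K itself is unchanged.

unchanged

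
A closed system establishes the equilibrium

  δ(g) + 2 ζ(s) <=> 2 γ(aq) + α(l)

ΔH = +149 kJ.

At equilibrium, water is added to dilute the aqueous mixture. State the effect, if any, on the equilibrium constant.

unchanged

The equilibrium constant depends only on temperature. This perturbation may move the position of equilibrium, but since T is unchanged, K itself is unchanged.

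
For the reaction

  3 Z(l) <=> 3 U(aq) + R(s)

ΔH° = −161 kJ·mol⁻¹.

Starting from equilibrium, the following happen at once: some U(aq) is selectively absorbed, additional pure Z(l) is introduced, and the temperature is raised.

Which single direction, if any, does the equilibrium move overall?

cannot be determined

Removing U (aq), a product, drives the reaction to the right.
Z is a pure liquid; its activity is 1 regardless of amount, so Q is unaffected — no shift from this change.
The forward reaction is exothermic. Raising T favours the endothermic direction — shift to the left.
The individual effects push in opposite directions; without quantitative information the net direction cannot be determined.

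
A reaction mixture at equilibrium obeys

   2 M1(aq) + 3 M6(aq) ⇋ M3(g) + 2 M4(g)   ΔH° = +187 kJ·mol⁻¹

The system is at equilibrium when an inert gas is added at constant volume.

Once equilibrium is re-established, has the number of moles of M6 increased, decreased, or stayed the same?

At constant volume, adding an inert gas leaves every reacting species' partial pressure unchanged, so Q is unchanged — no shift from this change.
No net shift occurs, so the amount of M6 is unchanged.

unchanged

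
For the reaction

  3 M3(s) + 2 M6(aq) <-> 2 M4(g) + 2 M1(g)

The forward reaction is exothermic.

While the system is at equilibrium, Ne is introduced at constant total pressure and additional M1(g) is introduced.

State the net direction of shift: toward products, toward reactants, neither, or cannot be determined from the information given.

Adding inert gas at constant total pressure expands the volume and lowers every reacting partial pressure. With Δn_gas = 4 − 0 = +4, Q moves away from K toward the side with fewer gas moles, so the system shifts toward the side with more gas moles — to the right.
Adding M1 (g), a product, drives the reaction to the left.
The individual effects push in opposite directions; without quantitative information the net direction cannot be determined.

cannot be determined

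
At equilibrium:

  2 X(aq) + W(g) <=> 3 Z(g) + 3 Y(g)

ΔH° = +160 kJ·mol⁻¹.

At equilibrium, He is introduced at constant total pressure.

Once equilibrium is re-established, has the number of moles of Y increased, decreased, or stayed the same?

increases

Adding inert gas at constant total pressure expands the volume and lowers every reacting partial pressure. With Δn_gas = 6 − 1 = +5, Q moves away from K toward the side with fewer gas moles, so the system shifts toward the side with more gas moles — to the right.
The net shift is to the right. Y is a product, so its amount increases.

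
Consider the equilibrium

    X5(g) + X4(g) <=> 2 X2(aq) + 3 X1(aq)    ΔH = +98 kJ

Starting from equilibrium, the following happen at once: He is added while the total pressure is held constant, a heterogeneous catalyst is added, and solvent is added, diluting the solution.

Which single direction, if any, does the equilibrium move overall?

Adding inert gas at constant total pressure expands the volume and lowers every reacting partial pressure. With Δn_gas = 0 − 2 = -2, Q moves away from K toward the side with fewer gas moles, so the system shifts toward the side with more gas moles — to the left.
A catalyst speeds both forward and reverse rates equally; it changes neither Q nor K — no shift from this change.
Dilution lowers every aqueous concentration by the same factor. Δn_aq = 5 − 0 = +5, so the system shifts toward the side with more dissolved moles — to the right.
The individual effects push in opposite directions; without quantitative information the net direction cannot be determined.

cannot be determined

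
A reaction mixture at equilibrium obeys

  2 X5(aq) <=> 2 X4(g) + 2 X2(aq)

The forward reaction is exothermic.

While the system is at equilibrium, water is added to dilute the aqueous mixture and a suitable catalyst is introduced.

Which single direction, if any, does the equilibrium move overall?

no shift

Dilution scales every aqueous concentration by the same factor. Δn_aq = 2 − 2 = 0, so Q is unchanged — no shift.
A catalyst speeds both forward and reverse rates equally; it changes neither Q nor K — no shift from this change.
None of the changes alters Q relative to K, so there is no net shift.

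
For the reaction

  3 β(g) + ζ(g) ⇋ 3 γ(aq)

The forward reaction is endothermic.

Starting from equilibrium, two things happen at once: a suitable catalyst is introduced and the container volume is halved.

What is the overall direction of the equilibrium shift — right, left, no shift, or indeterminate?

right

A catalyst speeds both forward and reverse rates equally; it changes neither Q nor K — no shift from this change.
Gas moles: reactants 4, products 0 (Δn_gas = -4). Compression shifts the system toward the side with fewer moles of gas — to the right.
Only the nonzero effect(s) matter; the net shift is to the right.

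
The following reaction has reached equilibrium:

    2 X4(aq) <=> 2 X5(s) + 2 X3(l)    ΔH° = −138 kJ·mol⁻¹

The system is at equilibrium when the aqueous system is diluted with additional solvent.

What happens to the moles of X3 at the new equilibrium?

decreases

Dilution lowers every aqueous concentration by the same factor. Δn_aq = 0 − 2 = -2, so the system shifts toward the side with more dissolved moles — to the left.
The net shift is to the left. X3 is a product, so its amount decreases.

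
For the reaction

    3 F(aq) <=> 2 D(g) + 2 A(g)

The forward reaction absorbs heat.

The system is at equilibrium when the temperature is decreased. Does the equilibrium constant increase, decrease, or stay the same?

decreases

K depends on temperature via the van 't Hoff relation. The forward reaction is endothermic, so lowering T decreases K.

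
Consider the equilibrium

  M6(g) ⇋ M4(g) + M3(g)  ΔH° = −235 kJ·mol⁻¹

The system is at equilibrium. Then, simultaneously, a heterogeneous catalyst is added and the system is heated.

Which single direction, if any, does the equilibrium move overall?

A catalyst speeds both forward and reverse rates equally; it changes neither Q nor K — no shift from this change.
The forward reaction is exothermic. Raising T favours the endothermic direction — shift to the left.
Only the nonzero effect(s) matter; the net shift is to the left.

left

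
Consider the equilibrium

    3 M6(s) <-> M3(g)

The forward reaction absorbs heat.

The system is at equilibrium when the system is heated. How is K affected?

increases

K depends on temperature via the van 't Hoff relation. The forward reaction is endothermic, so raising T increases K.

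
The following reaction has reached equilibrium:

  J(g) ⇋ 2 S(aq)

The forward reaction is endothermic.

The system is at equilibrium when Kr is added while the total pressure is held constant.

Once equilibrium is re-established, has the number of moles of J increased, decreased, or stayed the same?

increases

Adding inert gas at constant total pressure expands the volume and lowers every reacting partial pressure. With Δn_gas = 0 − 1 = -1, Q moves away from K toward the side with fewer gas moles, so the system shifts toward the side with more gas moles — to the left.
The net shift is to the left. J is a reactant, so its amount increases.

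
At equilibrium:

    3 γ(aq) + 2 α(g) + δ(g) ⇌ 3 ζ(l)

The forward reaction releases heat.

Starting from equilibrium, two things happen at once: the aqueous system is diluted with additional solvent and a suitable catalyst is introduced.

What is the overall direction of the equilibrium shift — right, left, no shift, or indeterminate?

Dilution lowers every aqueous concentration by the same factor. Δn_aq = 0 − 3 = -3, so the system shifts toward the side with more dissolved moles — to the left.
A catalyst speeds both forward and reverse rates equally; it changes neither Q nor K — no shift from this change.
Only the nonzero effect(s) matter; the net shift is to the left.

left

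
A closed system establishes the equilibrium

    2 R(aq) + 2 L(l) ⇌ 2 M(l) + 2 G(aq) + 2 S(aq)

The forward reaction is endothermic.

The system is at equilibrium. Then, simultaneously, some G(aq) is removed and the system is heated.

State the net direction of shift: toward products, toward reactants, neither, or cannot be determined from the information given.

right

Removing G (aq), a product, drives the reaction to the right.
The forward reaction is endothermic. Raising T favours the endothermic direction — shift to the right.
All effects act in the same direction — net shift to the right.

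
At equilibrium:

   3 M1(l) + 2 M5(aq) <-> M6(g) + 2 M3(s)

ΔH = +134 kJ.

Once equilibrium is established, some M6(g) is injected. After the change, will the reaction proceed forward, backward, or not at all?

left

Adding M6 (g), a product, drives the reaction to the left.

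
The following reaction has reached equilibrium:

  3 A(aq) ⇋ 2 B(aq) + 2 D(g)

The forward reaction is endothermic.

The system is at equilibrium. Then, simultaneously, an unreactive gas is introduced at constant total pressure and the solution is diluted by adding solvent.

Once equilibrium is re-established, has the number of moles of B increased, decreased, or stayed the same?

Adding inert gas at constant total pressure expands the volume and lowers every reacting partial pressure. With Δn_gas = 2 − 0 = +2, Q moves away from K toward the side with fewer gas moles, so the system shifts toward the side with more gas moles — to the right.
Dilution lowers every aqueous concentration by the same factor. Δn_aq = 2 − 3 = -1, so the system shifts toward the side with more dissolved moles — to the left.
The two effects oppose each other, so the net shift — and hence the change in B — cannot be determined from the given information.

cannot be determined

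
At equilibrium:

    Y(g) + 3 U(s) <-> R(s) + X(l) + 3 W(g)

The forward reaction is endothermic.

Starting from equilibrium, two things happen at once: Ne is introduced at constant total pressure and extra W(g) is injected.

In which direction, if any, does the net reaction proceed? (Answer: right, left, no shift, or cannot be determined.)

cannot be determined

Adding inert gas at constant total pressure expands the volume and lowers every reacting partial pressure. With Δn_gas = 3 − 1 = +2, Q moves away from K toward the side with fewer gas moles, so the system shifts toward the side with more gas moles — to the right.
Adding W (g), a product, drives the reaction to the left.
The individual effects push in opposite directions; without quantitative information the net direction cannot be determined.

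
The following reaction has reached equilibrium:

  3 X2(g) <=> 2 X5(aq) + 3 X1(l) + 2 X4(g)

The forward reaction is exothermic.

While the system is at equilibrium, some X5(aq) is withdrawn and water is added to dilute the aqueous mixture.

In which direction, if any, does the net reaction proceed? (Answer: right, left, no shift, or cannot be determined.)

Removing X5 (aq), a product, drives the reaction to the right.
Dilution lowers every aqueous concentration by the same factor. Δn_aq = 2 − 0 = +2, so the system shifts toward the side with more dissolved moles — to the right.
All effects act in the same direction — net shift to the right.

right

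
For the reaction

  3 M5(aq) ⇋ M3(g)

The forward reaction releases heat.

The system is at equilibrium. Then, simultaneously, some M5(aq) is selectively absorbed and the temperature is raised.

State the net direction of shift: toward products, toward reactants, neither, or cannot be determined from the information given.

Removing M5 (aq), a reactant, drives the reaction to the left.
The forward reaction is exothermic. Raising T favours the endothermic direction — shift to the left.
All effects act in the same direction — net shift to the left.

left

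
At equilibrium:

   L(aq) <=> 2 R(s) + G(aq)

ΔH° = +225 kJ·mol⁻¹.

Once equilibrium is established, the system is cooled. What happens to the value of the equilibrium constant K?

K depends on temperature via the van 't Hoff relation. The forward reaction is endothermic, so lowering T decreases K.

decreases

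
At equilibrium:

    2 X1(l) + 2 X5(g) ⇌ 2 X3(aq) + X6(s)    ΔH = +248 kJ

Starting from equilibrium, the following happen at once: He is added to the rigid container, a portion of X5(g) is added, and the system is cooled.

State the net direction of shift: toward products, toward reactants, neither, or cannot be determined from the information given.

At constant volume, adding an inert gas leaves every reacting species' partial pressure unchanged, so Q is unchanged — no shift from this change.
Adding X5 (g), a reactant, drives the reaction to the right.
The forward reaction is endothermic. Lowering T favours the exothermic direction — shift to the left.
The individual effects push in opposite directions; without quantitative information the net direction cannot be determined.

cannot be determined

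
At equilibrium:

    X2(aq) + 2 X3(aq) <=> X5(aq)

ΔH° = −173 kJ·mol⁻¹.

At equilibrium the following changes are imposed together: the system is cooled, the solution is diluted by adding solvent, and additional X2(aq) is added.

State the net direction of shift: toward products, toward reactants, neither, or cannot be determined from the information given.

The forward reaction is exothermic. Lowering T favours the exothermic direction — shift to the right.
Dilution lowers every aqueous concentration by the same factor. Δn_aq = 1 − 3 = -2, so the system shifts toward the side with more dissolved moles — to the left.
Adding X2 (aq), a reactant, drives the reaction to the right.
The individual effects push in opposite directions; without quantitative information the net direction cannot be determined.

cannot be determined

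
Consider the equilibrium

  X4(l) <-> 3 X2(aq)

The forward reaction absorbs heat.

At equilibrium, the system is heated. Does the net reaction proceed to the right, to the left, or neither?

right

The forward reaction is endothermic. Raising T favours the endothermic direction — shift to the right.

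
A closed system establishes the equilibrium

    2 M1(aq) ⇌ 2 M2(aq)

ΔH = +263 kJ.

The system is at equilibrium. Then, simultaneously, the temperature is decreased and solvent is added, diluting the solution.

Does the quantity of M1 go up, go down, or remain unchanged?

The forward reaction is endothermic. Lowering T favours the exothermic direction — shift to the left.
Dilution scales every aqueous concentration by the same factor. Δn_aq = 2 − 2 = 0, so Q is unchanged — no shift.
The net shift is to the left. M1 is a reactant, so its amount increases.

increases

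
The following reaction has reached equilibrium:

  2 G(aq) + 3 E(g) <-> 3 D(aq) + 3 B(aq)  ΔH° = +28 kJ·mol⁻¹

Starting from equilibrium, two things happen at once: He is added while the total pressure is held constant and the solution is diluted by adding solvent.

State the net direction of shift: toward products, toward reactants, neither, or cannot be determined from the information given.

Adding inert gas at constant total pressure expands the volume and lowers every reacting partial pressure. With Δn_gas = 0 − 3 = -3, Q moves away from K toward the side with fewer gas moles, so the system shifts toward the side with more gas moles — to the left.
Dilution lowers every aqueous concentration by the same factor. Δn_aq = 6 − 2 = +4, so the system shifts toward the side with more dissolved moles — to the right.
The individual effects push in opposite directions; without quantitative information the net direction cannot be determined.

cannot be determined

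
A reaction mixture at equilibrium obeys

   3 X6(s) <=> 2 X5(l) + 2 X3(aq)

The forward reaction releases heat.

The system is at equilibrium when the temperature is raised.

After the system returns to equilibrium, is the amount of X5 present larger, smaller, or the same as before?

decreases

The forward reaction is exothermic. Raising T favours the endothermic direction — shift to the left.
The net shift is to the left. X5 is a product, so its amount decreases.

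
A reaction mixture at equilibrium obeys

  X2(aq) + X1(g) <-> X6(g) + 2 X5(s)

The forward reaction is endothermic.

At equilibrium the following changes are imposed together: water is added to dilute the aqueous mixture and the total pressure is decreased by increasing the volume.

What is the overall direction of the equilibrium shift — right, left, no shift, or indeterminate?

Dilution lowers every aqueous concentration by the same factor. Δn_aq = 0 − 1 = -1, so the system shifts toward the side with more dissolved moles — to the left.
Gas moles: reactants 1, products 1. Δn_gas = 0, so a volume change leaves Q equal to K — no shift from this change.
Only the nonzero effect(s) matter; the net shift is to the left.

left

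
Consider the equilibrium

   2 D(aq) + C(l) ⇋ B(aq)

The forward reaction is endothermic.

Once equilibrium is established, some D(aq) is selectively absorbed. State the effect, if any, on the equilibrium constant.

The equilibrium constant depends only on temperature. This perturbation may move the position of equilibrium, but since T is unchanged, K itself is unchanged.

unchanged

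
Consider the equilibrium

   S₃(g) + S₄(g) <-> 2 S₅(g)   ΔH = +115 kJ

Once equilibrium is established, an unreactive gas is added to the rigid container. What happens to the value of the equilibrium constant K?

The equilibrium constant depends only on temperature. This perturbation changes neither the position of equilibrium nor K.

unchanged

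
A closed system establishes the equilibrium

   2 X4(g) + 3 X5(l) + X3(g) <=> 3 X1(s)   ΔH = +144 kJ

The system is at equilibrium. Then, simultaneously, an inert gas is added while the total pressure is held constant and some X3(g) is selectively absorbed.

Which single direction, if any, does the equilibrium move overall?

left

Adding inert gas at constant total pressure expands the volume and lowers every reacting partial pressure. With Δn_gas = 0 − 3 = -3, Q moves away from K toward the side with fewer gas moles, so the system shifts toward the side with more gas moles — to the left.
Removing X3 (g), a reactant, drives the reaction to the left.
All effects act in the same direction — net shift to the left.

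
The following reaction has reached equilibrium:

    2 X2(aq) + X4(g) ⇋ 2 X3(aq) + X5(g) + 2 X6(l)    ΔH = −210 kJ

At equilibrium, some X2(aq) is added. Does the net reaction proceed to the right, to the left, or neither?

Adding X2 (aq), a reactant, drives the reaction to the right.

right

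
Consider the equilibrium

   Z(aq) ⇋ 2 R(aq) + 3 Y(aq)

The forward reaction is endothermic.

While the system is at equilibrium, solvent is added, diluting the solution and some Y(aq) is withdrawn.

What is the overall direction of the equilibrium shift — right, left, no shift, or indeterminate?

right

Dilution lowers every aqueous concentration by the same factor. Δn_aq = 5 − 1 = +4, so the system shifts toward the side with more dissolved moles — to the right.
Removing Y (aq), a product, drives the reaction to the right.
All effects act in the same direction — net shift to the right.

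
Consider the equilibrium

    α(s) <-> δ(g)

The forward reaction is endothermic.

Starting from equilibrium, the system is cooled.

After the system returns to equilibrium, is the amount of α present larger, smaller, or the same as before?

increases

The forward reaction is endothermic. Lowering T favours the exothermic direction — shift to the left.
The net shift is to the left. α is a reactant, so its amount increases.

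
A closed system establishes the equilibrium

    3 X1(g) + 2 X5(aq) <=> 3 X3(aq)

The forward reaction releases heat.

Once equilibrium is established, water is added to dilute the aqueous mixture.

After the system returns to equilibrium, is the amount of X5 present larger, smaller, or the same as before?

Dilution lowers every aqueous concentration by the same factor. Δn_aq = 3 − 2 = +1, so the system shifts toward the side with more dissolved moles — to the right.
The net shift is to the right. X5 is a reactant, so its amount decreases.

decreases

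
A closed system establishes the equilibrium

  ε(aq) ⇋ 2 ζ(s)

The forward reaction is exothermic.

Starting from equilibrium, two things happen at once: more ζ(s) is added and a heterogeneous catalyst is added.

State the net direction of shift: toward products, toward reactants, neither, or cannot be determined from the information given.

ζ is a pure solid; its activity is 1 regardless of amount, so Q is unaffected — no shift from this change.
A catalyst speeds both forward and reverse rates equally; it changes neither Q nor K — no shift from this change.
None of the changes alters Q relative to K, so there is no net shift.

no shift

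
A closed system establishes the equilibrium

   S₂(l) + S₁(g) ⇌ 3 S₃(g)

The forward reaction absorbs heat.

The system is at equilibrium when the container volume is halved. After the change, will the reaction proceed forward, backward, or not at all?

left

Gas moles: reactants 1, products 3 (Δn_gas = +2). Compression shifts the system toward the side with fewer moles of gas — to the left.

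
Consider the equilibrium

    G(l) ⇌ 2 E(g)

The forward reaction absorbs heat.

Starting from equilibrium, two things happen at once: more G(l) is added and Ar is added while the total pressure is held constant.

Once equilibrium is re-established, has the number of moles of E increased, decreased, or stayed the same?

increases

G is a pure liquid; its activity is 1 regardless of amount, so Q is unaffected — no shift from this change.
Adding inert gas at constant total pressure expands the volume and lowers every reacting partial pressure. With Δn_gas = 2 − 0 = +2, Q moves away from K toward the side with fewer gas moles, so the system shifts toward the side with more gas moles — to the right.
The net shift is to the right. E is a product, so its amount increases.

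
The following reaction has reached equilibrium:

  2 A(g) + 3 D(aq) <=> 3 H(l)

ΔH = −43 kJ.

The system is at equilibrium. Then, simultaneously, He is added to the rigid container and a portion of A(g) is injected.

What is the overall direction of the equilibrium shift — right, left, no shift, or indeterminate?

right

At constant volume, adding an inert gas leaves every reacting species' partial pressure unchanged, so Q is unchanged — no shift from this change.
Adding A (g), a reactant, drives the reaction to the right.
Only the nonzero effect(s) matter; the net shift is to the right.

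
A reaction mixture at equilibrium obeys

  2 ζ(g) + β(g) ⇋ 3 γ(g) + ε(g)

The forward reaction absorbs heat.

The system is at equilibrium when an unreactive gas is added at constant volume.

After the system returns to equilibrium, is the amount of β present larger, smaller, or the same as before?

At constant volume, adding an inert gas leaves every reacting species' partial pressure unchanged, so Q is unchanged — no shift from this change.
No net shift occurs, so the amount of β is unchanged.

unchanged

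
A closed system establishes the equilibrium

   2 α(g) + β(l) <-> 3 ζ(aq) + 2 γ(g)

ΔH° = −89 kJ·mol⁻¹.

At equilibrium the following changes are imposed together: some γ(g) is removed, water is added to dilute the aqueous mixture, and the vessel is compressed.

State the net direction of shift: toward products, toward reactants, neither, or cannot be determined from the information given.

right

Removing γ (g), a product, drives the reaction to the right.
Dilution lowers every aqueous concentration by the same factor. Δn_aq = 3 − 0 = +3, so the system shifts toward the side with more dissolved moles — to the right.
Gas moles: reactants 2, products 2. Δn_gas = 0, so a volume change leaves Q equal to K — no shift from this change.
Only the nonzero effect(s) matter; the net shift is to the right.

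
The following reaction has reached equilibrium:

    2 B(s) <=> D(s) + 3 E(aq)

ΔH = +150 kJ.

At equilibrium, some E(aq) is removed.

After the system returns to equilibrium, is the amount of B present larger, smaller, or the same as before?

decreases

Removing E (aq), a product, drives the reaction to the right.
The net shift is to the right. B is a reactant, so its amount decreases.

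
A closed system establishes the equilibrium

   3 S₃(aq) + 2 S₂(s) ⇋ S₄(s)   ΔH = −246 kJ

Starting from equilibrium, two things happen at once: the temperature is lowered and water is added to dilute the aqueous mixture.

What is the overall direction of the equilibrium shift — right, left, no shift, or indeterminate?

The forward reaction is exothermic. Lowering T favours the exothermic direction — shift to the right.
Dilution lowers every aqueous concentration by the same factor. Δn_aq = 0 − 3 = -3, so the system shifts toward the side with more dissolved moles — to the left.
The individual effects push in opposite directions; without quantitative information the net direction cannot be determined.

cannot be determined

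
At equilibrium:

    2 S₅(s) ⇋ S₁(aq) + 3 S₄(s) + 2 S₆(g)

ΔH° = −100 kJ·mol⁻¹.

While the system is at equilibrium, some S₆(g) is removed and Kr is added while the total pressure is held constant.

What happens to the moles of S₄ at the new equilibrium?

Removing S₆ (g), a product, drives the reaction to the right.
Adding inert gas at constant total pressure expands the volume and lowers every reacting partial pressure. With Δn_gas = 2 − 0 = +2, Q moves away from K toward the side with fewer gas moles, so the system shifts toward the side with more gas moles — to the right.
The net shift is to the right. S₄ is a product, so its amount increases.

increases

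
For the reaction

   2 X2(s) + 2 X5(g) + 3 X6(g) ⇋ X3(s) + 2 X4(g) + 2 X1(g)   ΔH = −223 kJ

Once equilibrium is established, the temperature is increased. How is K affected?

K depends on temperature via the van 't Hoff relation. The forward reaction is exothermic, so raising T decreases K.

decreases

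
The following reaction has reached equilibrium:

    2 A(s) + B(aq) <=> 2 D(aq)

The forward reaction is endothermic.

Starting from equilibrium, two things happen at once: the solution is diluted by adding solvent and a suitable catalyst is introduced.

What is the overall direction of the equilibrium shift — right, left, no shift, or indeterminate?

right

Dilution lowers every aqueous concentration by the same factor. Δn_aq = 2 − 1 = +1, so the system shifts toward the side with more dissolved moles — to the right.
A catalyst speeds both forward and reverse rates equally; it changes neither Q nor K — no shift from this change.
Only the nonzero effect(s) matter; the net shift is to the right.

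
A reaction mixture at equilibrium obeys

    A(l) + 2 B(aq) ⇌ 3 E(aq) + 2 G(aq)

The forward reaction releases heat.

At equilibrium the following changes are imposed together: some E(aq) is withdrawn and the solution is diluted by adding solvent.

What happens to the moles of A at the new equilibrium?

decreases

Removing E (aq), a product, drives the reaction to the right.
Dilution lowers every aqueous concentration by the same factor. Δn_aq = 5 − 2 = +3, so the system shifts toward the side with more dissolved moles — to the right.
The net shift is to the right. A is a reactant, so its amount decreases.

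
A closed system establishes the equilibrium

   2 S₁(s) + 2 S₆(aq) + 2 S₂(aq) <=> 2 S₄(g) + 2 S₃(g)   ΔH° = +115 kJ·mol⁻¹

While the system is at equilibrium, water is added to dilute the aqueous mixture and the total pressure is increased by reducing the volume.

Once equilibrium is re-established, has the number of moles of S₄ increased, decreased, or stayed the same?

Dilution lowers every aqueous concentration by the same factor. Δn_aq = 0 − 4 = -4, so the system shifts toward the side with more dissolved moles — to the left.
Gas moles: reactants 0, products 4 (Δn_gas = +4). Compression shifts the system toward the side with fewer moles of gas — to the left.
The net shift is to the left. S₄ is a product, so its amount decreases.

decreases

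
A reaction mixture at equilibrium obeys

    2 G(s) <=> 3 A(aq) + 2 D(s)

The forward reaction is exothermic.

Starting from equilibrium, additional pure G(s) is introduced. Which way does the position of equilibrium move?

no shift

G is a pure solid; its activity is 1 regardless of amount, so Q is unaffected — no shift from this change.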